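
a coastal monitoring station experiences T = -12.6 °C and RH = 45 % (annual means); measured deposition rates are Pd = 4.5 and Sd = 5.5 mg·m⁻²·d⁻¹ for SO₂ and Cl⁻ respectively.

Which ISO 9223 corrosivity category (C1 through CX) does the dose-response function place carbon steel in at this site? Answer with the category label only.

C1

carbon steel: T≤10 °C ⇒ hinge +0.150·(-12.6−10) = -3.3900
  sulphur-dioxide contribution → 0.3208 μm/a
  chloride contribution → 0.7828 μm/a
  ⇒ r_corr(carbon steel) = 1.104 μm/a
1.1 μm/a falls in (0, 1.3] for carbon steel → category C1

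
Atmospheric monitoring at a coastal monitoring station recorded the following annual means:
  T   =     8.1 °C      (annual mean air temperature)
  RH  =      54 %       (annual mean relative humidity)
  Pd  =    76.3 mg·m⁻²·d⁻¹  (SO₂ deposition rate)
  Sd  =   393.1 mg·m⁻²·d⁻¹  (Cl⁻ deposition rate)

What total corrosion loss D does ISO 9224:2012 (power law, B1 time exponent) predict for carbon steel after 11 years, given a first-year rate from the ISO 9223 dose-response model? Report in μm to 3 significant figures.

D(11) = 250 μm

carbon steel: temperature factor f = +0.150·(-1.9) = -0.2850
  SO₂ term: 1.77·76.3^0.52·exp(0.02·54-0.2850) = 37.34
  Cl⁻ term: 0.102·393.1^0.62·exp(0.033·54+0.04·8.1) = 34.03
  r_corr = 37.34 + 34.03 = 71.36 μm/a
ISO 9224: D(t) = r_corr · t^b with b = 0.523 (carbon steel, B1)
  D(11) = 71.36 × 11^0.523 = 71.36 × 3.505 = 250.1 μm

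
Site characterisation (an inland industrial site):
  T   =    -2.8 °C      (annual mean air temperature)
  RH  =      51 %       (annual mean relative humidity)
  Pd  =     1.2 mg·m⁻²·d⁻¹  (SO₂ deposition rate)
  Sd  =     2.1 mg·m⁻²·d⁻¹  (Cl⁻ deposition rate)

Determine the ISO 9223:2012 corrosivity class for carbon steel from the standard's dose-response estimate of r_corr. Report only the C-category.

C2

carbon steel: T≤10 °C ⇒ hinge +0.150·(-2.8−10) = -1.9200
  Pd branch = 1.77·Pd^0.52·e^(0.02·RH+f) = 0.7912 μm/a
  Cl⁻ term: 0.102·2.1^0.62·exp(0.033·51+0.04·-2.8) = 0.7774
  r_corr = 0.7912 + 0.7774 = 1.569 μm/a
1.57 μm/a falls in (1.3, 25] for carbon steel → category C2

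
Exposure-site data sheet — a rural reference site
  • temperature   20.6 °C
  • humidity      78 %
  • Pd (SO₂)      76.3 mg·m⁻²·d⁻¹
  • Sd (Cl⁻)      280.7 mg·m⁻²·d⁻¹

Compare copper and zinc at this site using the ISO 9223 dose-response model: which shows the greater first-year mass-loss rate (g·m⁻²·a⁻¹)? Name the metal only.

copper: T>10 °C ⇒ hinge -0.080·(20.6−10) = -0.8480
  Pd branch = 0.0053·Pd^0.26·e^(0.059·RH+f) = 0.6984 μm/a
  Sd branch = 0.01025·Sd^0.27·e^(0.036·RH+0.049·T) = 2.136 μm/a
  r_corr = 0.6984 + 2.136 = 2.834 μm/a
  mass loss = 2.834 μm/a × 8.96 g/cm³ = 25.4 g·m⁻²·a⁻¹
zinc: f(T) = -0.071·(T−10) [T>10 °C] = -0.7526
  Pd branch = 0.0129·Pd^0.44·e^(0.046·RH+f) = 1.48 μm/a
  Sd branch = 0.0175·Sd^0.57·e^(0.008·RH+0.085·T) = 4.677 μm/a
  r_corr = 1.48 + 4.677 = 6.157 μm/a
  mass loss = 6.157 μm/a × 7.14 g/cm³ = 43.96 g·m⁻²·a⁻¹
Ordering by g·m⁻²·a⁻¹: zinc (44) > copper (25.4)

zinc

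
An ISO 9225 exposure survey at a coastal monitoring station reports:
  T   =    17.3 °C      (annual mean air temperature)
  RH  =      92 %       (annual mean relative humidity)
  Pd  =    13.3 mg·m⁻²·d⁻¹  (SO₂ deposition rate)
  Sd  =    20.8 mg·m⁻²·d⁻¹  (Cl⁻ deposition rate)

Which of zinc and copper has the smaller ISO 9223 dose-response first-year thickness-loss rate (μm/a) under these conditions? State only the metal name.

zinc: temperature factor f = -0.071·(7.3) = -0.5183
  SO₂ term: 0.0129·13.3^0.44·exp(0.046·92-0.5183) = 1.652
  Sd branch = 0.0175·Sd^0.57·e^(0.008·RH+0.085·T) = 0.8966 μm/a
  sum: 1.652 + 0.8966 → r_corr = 2.548 μm/a
copper: temperature factor f = -0.080·(7.3) = -0.5840
  SO₂ term: 0.0053·13.3^0.26·exp(0.059·92-0.5840) = 1.319
  Sd branch = 0.01025·Sd^0.27·e^(0.036·RH+0.049·T) = 1.49 μm/a
  sum: 1.319 + 1.49 → r_corr = 2.809 μm/a
Ordering by μm/a: copper (2.81) > zinc (2.55)

zinc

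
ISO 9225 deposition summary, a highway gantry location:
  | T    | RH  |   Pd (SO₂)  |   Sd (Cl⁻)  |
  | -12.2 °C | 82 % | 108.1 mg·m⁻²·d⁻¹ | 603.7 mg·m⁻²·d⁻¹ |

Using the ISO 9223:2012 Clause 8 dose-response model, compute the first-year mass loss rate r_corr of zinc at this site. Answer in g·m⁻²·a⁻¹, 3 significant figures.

r_corr = 16.8 g·m⁻²·a⁻¹

zinc: T≤10 °C ⇒ hinge +0.038·(-12.2−10) = -0.8436
  sulphur-dioxide contribution → 1.893 μm/a
  chloride contribution → 0.4599 μm/a
  total first-year rate 2.353 μm/a
Convert to mass loss: 2.353 μm/a × 7.14 g/cm³ = 16.8 g·m⁻²·a⁻¹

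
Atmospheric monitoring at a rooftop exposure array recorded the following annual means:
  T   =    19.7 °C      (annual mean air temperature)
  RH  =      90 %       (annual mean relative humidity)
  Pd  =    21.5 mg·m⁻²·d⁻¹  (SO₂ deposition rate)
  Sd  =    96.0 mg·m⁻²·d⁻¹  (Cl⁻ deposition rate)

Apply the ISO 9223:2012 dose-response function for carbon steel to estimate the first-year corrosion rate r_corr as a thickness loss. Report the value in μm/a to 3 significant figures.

r_corr = 105 μm/a

carbon steel: temperature factor f = -0.054·(9.7) = -0.5238
  Pd branch = 1.77·Pd^0.52·e^(0.02·RH+f) = 31.27 μm/a
  Sd branch = 0.102·Sd^0.62·e^(0.033·RH+0.04·T) = 74.08 μm/a
  sum: 31.27 + 74.08 → r_corr = 105.3 μm/a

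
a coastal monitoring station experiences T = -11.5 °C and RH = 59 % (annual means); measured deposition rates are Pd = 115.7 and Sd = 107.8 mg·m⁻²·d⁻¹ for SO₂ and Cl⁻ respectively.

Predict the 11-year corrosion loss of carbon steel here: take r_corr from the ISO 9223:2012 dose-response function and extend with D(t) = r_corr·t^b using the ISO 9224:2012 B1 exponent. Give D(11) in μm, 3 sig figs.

carbon steel: temperature factor f = +0.150·(-21.5) = -3.2250
  sulphur-dioxide contribution → 2.709 μm/a
  chloride contribution → 8.215 μm/a
  total first-year rate 10.92 μm/a
Power-law: D(11) = r_corr · 11^0.523
  D(11) = 10.92 × 11^0.523 = 10.92 × 3.505 = 38.29 μm

D(11) = 38.3 μm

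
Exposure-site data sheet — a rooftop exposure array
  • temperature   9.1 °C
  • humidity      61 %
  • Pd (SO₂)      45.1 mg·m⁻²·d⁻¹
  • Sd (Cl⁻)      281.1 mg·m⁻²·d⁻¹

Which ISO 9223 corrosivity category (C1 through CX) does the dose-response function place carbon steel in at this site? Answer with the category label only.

C4

carbon steel: T≤10 °C ⇒ hinge +0.150·(9.1−10) = -0.1350
  sulphur-dioxide contribution → 37.96 μm/a
  chloride contribution → 36.24 μm/a
  ⇒ r_corr(carbon steel) = 74.2 μm/a
Category bounds: 50…80 μm/a bracket r_corr ⇒ C4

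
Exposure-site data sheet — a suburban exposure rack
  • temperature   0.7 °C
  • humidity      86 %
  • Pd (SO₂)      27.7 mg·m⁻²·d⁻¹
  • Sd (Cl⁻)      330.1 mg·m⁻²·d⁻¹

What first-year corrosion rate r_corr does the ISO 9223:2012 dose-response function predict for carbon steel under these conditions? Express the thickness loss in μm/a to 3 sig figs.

r_corr = 79.1 μm/a

carbon steel: f(T) = +0.150·(T−10) [T≤10 °C] = -1.3950
  sulphur-dioxide contribution → 13.78 μm/a
  chloride contribution → 65.29 μm/a
  ⇒ r_corr(carbon steel) = 79.07 μm/a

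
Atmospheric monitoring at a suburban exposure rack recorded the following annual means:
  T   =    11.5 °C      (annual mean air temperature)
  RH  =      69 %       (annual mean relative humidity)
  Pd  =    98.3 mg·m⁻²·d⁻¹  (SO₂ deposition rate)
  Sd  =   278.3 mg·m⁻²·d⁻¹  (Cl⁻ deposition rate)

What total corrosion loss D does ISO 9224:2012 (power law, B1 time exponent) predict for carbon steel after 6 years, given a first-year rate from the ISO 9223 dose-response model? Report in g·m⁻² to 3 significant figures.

carbon steel: T>10 °C ⇒ hinge -0.054·(11.5−10) = -0.0810
  SO₂ term: 1.77·98.3^0.52·exp(0.02·69-0.0810) = 70.51
  Sd branch = 0.102·Sd^0.62·e^(0.033·RH+0.04·T) = 51.63 μm/a
  sum: 70.51 + 51.63 → r_corr = 122.1 μm/a
Power-law: D(6) = r_corr · 6^0.523
  D(6) = 122.1 × 6^0.523 = 122.1 × 2.553 = 311.8 μm
  Mass loss = 311.8 μm × 7.85 g/cm³ = 2447 g·m⁻²

D(6) = 2.45e+03 g·m⁻²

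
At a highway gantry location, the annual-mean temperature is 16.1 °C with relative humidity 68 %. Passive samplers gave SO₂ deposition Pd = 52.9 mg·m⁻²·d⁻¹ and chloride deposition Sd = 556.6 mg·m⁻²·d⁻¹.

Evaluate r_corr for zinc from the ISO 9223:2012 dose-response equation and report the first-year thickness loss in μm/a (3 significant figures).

r_corr = 5.45 μm/a

zinc: f(T) = -0.071·(T−10) [T>10 °C] = -0.4331
  SO₂ term: 0.0129·52.9^0.44·exp(0.046·68-0.4331) = 1.095
  Sd branch = 0.0175·Sd^0.57·e^(0.008·RH+0.085·T) = 4.351 μm/a
  r_corr = 1.095 + 4.351 = 5.446 μm/a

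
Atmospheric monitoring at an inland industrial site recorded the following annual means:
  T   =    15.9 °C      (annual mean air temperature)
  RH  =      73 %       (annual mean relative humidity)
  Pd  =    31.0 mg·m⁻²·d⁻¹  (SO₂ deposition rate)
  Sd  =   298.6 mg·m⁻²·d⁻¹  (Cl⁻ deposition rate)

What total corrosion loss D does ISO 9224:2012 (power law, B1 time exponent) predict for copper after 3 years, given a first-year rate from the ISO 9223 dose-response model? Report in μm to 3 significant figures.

D(3) = 4.25 μm

copper: T>10 °C ⇒ hinge -0.080·(15.9−10) = -0.4720
  sulphur-dioxide contribution → 0.5992 μm/a
  chloride contribution → 1.441 μm/a
  total first-year rate 2.04 μm/a
ISO 9224: D(t) = r_corr · t^b with b = 0.667 (copper, B1)
  D(3) = 2.04 × 3^0.667 = 2.04 × 2.081 = 4.245 μm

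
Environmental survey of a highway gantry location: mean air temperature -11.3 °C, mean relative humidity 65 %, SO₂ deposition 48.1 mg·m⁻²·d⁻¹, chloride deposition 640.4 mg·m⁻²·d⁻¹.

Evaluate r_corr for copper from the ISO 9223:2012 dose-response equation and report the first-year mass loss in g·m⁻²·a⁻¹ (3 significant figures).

r_corr = 3.55 g·m⁻²·a⁻¹

copper: f(T) = +0.126·(T−10) [T≤10 °C] = -2.6838
  Pd branch = 0.0053·Pd^0.26·e^(0.059·RH+f) = 0.04588 μm/a
  Sd branch = 0.01025·Sd^0.27·e^(0.036·RH+0.049·T) = 0.3501 μm/a
  sum: 0.04588 + 0.3501 → r_corr = 0.396 μm/a
Convert to mass loss: 0.396 μm/a × 8.96 g/cm³ = 3.548 g·m⁻²·a⁻¹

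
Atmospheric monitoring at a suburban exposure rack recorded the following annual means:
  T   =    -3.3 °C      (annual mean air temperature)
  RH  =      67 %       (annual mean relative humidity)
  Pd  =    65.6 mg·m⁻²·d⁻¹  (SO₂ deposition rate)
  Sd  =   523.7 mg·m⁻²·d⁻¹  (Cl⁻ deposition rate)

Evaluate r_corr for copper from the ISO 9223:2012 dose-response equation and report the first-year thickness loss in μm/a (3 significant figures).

copper: T≤10 °C ⇒ hinge +0.126·(-3.3−10) = -1.6758
  sulphur-dioxide contribution → 0.1533 μm/a
  chloride contribution → 0.5274 μm/a
  ⇒ r_corr(copper) = 0.6808 μm/a

r_corr = 0.681 μm/a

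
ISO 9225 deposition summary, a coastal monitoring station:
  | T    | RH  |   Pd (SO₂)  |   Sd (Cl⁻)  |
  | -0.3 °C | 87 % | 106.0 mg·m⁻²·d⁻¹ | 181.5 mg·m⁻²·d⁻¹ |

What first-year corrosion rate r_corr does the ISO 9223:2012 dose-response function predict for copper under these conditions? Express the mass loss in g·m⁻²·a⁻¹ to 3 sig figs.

r_corr = 15.8 g·m⁻²·a⁻¹

copper: T≤10 °C ⇒ hinge +0.126·(-0.3−10) = -1.2978
  Pd branch = 0.0053·Pd^0.26·e^(0.059·RH+f) = 0.825 μm/a
  Sd branch = 0.01025·Sd^0.27·e^(0.036·RH+0.049·T) = 0.9429 μm/a
  r_corr = 0.825 + 0.9429 = 1.768 μm/a
Convert to mass loss: 1.768 μm/a × 8.96 g/cm³ = 15.84 g·m⁻²·a⁻¹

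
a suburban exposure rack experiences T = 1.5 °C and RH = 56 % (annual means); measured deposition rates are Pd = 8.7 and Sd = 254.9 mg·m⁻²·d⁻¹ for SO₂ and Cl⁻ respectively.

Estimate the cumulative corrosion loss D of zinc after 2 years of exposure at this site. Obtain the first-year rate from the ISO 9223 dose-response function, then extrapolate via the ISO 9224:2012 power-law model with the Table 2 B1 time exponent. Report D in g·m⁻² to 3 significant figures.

D(2) = 13.2 g·m⁻²

zinc: temperature factor f = +0.038·(-8.5) = -0.3230
  SO₂ term: 0.0129·8.7^0.44·exp(0.046·56-0.3230) = 0.318
  Sd branch = 0.0175·Sd^0.57·e^(0.008·RH+0.085·T) = 0.7322 μm/a
  r_corr = 0.318 + 0.7322 = 1.05 μm/a
Long-term exponent b (ISO 9224 Table 2, B1) = 0.813
  D(2) = 1.05 × 2^0.813 = 1.05 × 1.757 = 1.845 μm
  Mass loss = 1.845 μm × 7.14 g/cm³ = 13.17 g·m⁻²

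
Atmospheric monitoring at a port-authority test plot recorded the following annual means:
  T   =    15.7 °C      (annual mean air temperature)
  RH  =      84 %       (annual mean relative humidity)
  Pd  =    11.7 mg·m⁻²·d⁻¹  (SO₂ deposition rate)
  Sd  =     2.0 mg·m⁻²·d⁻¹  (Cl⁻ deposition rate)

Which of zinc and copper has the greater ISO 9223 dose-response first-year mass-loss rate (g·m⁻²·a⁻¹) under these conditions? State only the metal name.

zinc: f(T) = -0.071·(T−10) [T>10 °C] = -0.4047
  SO₂ term: 0.0129·11.7^0.44·exp(0.046·84-0.4047) = 1.21
  Cl⁻ term: 0.0175·2.0^0.57·exp(0.008·84+0.085·15.7) = 0.1932
  sum: 1.21 + 0.1932 → r_corr = 1.404 μm/a
  mass loss = 1.404 μm/a × 7.14 g/cm³ = 10.02 g·m⁻²·a⁻¹
copper: T>10 °C ⇒ hinge -0.080·(15.7−10) = -0.4560
  Pd branch = 0.0053·Pd^0.26·e^(0.059·RH+f) = 0.9043 μm/a
  Cl⁻ term: 0.01025·2.0^0.27·exp(0.036·84+0.049·15.7) = 0.5488
  r_corr = 0.9043 + 0.5488 = 1.453 μm/a
  mass loss = 1.453 μm/a × 8.96 g/cm³ = 13.02 g·m⁻²·a⁻¹
Ordering by g·m⁻²·a⁻¹: copper (13) > zinc (10)

copper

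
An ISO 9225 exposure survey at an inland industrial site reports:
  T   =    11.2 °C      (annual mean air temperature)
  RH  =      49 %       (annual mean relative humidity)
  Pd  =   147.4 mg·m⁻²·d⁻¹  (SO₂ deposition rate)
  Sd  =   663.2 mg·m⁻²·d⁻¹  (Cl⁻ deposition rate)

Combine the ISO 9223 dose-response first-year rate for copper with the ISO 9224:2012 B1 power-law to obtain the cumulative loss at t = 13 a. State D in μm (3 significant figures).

copper: f(T) = -0.080·(T−10) [T>10 °C] = -0.0960
  sulphur-dioxide contribution → 0.3176 μm/a
  chloride contribution → 0.5984 μm/a
  ⇒ r_corr(copper) = 0.9161 μm/a
Power-law: D(13) = r_corr · 13^0.667
  D(13) = 0.9161 × 13^0.667 = 0.9161 × 5.534 = 5.069 μm

D(13) = 5.07 μm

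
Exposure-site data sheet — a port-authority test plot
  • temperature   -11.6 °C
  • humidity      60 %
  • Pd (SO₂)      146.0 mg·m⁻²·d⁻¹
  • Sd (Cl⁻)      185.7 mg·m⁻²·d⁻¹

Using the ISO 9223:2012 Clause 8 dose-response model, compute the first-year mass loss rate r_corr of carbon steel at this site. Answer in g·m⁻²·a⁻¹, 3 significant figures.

carbon steel: f(T) = +0.150·(T−10) [T≤10 °C] = -3.2400
  sulphur-dioxide contribution → 3.072 μm/a
  chloride contribution → 11.85 μm/a
  ⇒ r_corr(carbon steel) = 14.92 μm/a
Convert to mass loss: 14.92 μm/a × 7.85 g/cm³ = 117.1 g·m⁻²·a⁻¹

r_corr = 117 g·m⁻²·a⁻¹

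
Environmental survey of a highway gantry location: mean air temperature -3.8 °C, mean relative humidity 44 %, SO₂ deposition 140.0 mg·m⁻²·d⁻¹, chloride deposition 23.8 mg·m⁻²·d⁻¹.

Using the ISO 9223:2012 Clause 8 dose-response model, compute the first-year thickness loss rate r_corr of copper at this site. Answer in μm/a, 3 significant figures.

copper: f(T) = +0.126·(T−10) [T≤10 °C] = -1.7388
  sulphur-dioxide contribution → 0.04514 μm/a
  chloride contribution → 0.0976 μm/a
  ⇒ r_corr(copper) = 0.1427 μm/a

r_corr = 0.143 μm/a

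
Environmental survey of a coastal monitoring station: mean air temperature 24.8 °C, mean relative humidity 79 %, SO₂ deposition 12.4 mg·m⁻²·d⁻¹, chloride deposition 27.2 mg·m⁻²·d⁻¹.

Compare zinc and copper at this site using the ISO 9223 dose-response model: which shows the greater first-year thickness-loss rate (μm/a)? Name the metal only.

zinc: temperature factor f = -0.071·(14.8) = -1.0508
  sulphur-dioxide contribution → 0.5171 μm/a
  chloride contribution → 1.781 μm/a
  total first-year rate 2.298 μm/a
copper: temperature factor f = -0.080·(14.8) = -1.1840
  sulphur-dioxide contribution → 0.3301 μm/a
  chloride contribution → 1.449 μm/a
  ⇒ r_corr(copper) = 1.779 μm/a
Ordering by μm/a: zinc (2.3) > copper (1.78)

zinc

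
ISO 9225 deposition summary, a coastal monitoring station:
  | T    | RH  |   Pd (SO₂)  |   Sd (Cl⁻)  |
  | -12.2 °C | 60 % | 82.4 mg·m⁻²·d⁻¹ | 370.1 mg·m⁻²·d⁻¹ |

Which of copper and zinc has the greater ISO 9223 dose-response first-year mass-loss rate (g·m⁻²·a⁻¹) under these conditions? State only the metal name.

copper: T≤10 °C ⇒ hinge +0.126·(-12.2−10) = -2.7972
  Pd branch = 0.0053·Pd^0.26·e^(0.059·RH+f) = 0.03508 μm/a
  Sd branch = 0.01025·Sd^0.27·e^(0.036·RH+0.049·T) = 0.2413 μm/a
  sum: 0.03508 + 0.2413 → r_corr = 0.2764 μm/a
  mass loss = 0.2764 μm/a × 8.96 g/cm³ = 2.477 g·m⁻²·a⁻¹
zinc: f(T) = +0.038·(T−10) [T≤10 °C] = -0.8436
  SO₂ term: 0.0129·82.4^0.44·exp(0.046·60-0.8436) = 0.6108
  Cl⁻ term: 0.0175·370.1^0.57·exp(0.008·60+0.085·-12.2) = 0.2918
  sum: 0.6108 + 0.2918 → r_corr = 0.9026 μm/a
  mass loss = 0.9026 μm/a × 7.14 g/cm³ = 6.444 g·m⁻²·a⁻¹
Ordering by g·m⁻²·a⁻¹: zinc (6.44) > copper (2.48)

zinc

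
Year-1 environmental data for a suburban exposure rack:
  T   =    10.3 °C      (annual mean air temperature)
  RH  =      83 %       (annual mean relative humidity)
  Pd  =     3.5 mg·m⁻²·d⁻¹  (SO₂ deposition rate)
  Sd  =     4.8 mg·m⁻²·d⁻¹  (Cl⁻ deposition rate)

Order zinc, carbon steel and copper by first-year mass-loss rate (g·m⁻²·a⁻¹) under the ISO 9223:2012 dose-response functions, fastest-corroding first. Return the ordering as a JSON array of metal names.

zinc: T>10 °C ⇒ hinge -0.071·(10.3−10) = -0.0213
  sulphur-dioxide contribution → 0.9974 μm/a
  chloride contribution → 0.1995 μm/a
  ⇒ r_corr(zinc) = 1.197 μm/a
  mass loss = 1.197 μm/a × 7.14 g/cm³ = 8.546 g·m⁻²·a⁻¹
carbon steel: f(T) = -0.054·(T−10) [T>10 °C] = -0.0162
  sulphur-dioxide contribution → 17.57 μm/a
  chloride contribution → 6.301 μm/a
  ⇒ r_corr(carbon steel) = 23.87 μm/a
  mass loss = 23.87 μm/a × 7.85 g/cm³ = 187.4 g·m⁻²·a⁻¹
copper: f(T) = -0.080·(T−10) [T>10 °C] = -0.0240
  sulphur-dioxide contribution → 0.9595 μm/a
  chloride contribution → 0.5147 μm/a
  ⇒ r_corr(copper) = 1.474 μm/a
  mass loss = 1.474 μm/a × 8.96 g/cm³ = 13.21 g·m⁻²·a⁻¹
Ordering by g·m⁻²·a⁻¹: carbon steel (187) > copper (13.2) > zinc (8.55)

["carbon steel", "copper", "zinc"]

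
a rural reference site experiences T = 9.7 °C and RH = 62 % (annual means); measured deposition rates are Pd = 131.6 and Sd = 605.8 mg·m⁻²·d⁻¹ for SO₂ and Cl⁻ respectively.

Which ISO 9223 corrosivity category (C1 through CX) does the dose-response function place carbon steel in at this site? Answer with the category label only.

C5

carbon steel: temperature factor f = +0.150·(-0.3) = -0.0450
  Pd branch = 1.77·Pd^0.52·e^(0.02·RH+f) = 73.96 μm/a
  Cl⁻ term: 0.102·605.8^0.62·exp(0.033·62+0.04·9.7) = 61.76
  r_corr = 73.96 + 61.76 = 135.7 μm/a
136 μm/a falls in (80, 200] for carbon steel → category C5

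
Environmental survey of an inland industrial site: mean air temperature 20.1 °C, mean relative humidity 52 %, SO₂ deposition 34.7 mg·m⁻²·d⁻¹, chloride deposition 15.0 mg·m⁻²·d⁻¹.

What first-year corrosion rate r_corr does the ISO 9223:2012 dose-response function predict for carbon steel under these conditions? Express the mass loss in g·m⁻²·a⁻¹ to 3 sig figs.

r_corr = 197 g·m⁻²·a⁻¹

carbon steel: T>10 °C ⇒ hinge -0.054·(20.1−10) = -0.5454
  SO₂ term: 1.77·34.7^0.52·exp(0.02·52-0.5454) = 18.35
  Cl⁻ term: 0.102·15.0^0.62·exp(0.033·52+0.04·20.1) = 6.795
  sum: 18.35 + 6.795 → r_corr = 25.15 μm/a
Convert to mass loss: 25.15 μm/a × 7.85 g/cm³ = 197.4 g·m⁻²·a⁻¹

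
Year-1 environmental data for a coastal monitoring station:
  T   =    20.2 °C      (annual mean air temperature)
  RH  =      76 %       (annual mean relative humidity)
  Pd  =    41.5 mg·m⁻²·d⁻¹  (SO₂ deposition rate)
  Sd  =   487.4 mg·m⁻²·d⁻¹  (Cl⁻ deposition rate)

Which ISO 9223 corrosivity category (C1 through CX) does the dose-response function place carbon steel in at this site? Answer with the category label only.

C5

carbon steel: T>10 °C ⇒ hinge -0.054·(20.2−10) = -0.5508
  SO₂ term: 1.77·41.5^0.52·exp(0.02·76-0.5508) = 32.38
  Cl⁻ term: 0.102·487.4^0.62·exp(0.033·76+0.04·20.2) = 130.4
  r_corr = 32.38 + 130.4 = 162.8 μm/a
Category bounds: 80…200 μm/a bracket r_corr ⇒ C5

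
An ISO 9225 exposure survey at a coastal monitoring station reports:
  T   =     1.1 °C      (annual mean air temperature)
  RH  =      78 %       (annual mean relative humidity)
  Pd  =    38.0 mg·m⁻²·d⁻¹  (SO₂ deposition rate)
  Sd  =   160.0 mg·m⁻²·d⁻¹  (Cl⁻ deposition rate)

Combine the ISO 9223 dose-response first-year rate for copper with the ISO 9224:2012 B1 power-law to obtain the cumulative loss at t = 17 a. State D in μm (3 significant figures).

copper: T≤10 °C ⇒ hinge +0.126·(1.1−10) = -1.1214
  sulphur-dioxide contribution → 0.4432 μm/a
  chloride contribution → 0.7059 μm/a
  total first-year rate 1.149 μm/a
Power-law: D(17) = r_corr · 17^0.667
  D(17) = 1.149 × 17^0.667 = 1.149 × 6.618 = 7.605 μm

D(17) = 7.60 μm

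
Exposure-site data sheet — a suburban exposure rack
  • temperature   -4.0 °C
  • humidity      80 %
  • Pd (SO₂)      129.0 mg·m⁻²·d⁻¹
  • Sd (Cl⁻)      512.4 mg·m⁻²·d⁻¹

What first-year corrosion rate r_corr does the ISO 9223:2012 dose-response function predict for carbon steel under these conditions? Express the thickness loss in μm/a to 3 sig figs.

carbon steel: f(T) = +0.150·(T−10) [T≤10 °C] = -2.1000
  SO₂ term: 1.77·129.0^0.52·exp(0.02·80-2.1000) = 13.44
  Cl⁻ term: 0.102·512.4^0.62·exp(0.033·80+0.04·-4.0) = 58.29
  r_corr = 13.44 + 58.29 = 71.73 μm/a

r_corr = 71.7 μm/a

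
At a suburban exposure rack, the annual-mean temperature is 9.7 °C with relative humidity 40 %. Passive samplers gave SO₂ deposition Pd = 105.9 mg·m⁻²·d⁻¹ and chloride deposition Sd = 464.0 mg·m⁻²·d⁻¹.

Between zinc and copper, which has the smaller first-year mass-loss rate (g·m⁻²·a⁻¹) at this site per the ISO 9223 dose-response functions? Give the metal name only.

copper

zinc: f(T) = +0.038·(T−10) [T≤10 °C] = -0.0114
  Pd branch = 0.0129·Pd^0.44·e^(0.046·RH+f) = 0.6247 μm/a
  Cl⁻ term: 0.0175·464.0^0.57·exp(0.008·40+0.085·9.7) = 1.82
  r_corr = 0.6247 + 1.82 = 2.444 μm/a
  mass loss = 2.444 μm/a × 7.14 g/cm³ = 17.45 g·m⁻²·a⁻¹
copper: T≤10 °C ⇒ hinge +0.126·(9.7−10) = -0.0378
  SO₂ term: 0.0053·105.9^0.26·exp(0.059·40-0.0378) = 0.1817
  Cl⁻ term: 0.01025·464.0^0.27·exp(0.036·40+0.049·9.7) = 0.3652
  sum: 0.1817 + 0.3652 → r_corr = 0.5468 μm/a
  mass loss = 0.5468 μm/a × 8.96 g/cm³ = 4.9 g·m⁻²·a⁻¹
Ordering by g·m⁻²·a⁻¹: zinc (17.5) > copper (4.9)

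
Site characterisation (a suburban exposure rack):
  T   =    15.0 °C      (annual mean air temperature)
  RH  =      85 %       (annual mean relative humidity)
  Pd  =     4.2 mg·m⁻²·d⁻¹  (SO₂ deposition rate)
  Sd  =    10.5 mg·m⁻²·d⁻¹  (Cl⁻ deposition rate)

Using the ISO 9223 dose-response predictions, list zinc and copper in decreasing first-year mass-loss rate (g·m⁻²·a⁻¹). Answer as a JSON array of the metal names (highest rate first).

["copper", "zinc"]

zinc: f(T) = -0.071·(T−10) [T>10 °C] = -0.3550
  Pd branch = 0.0129·Pd^0.44·e^(0.046·RH+f) = 0.8487 μm/a
  Cl⁻ term: 0.0175·10.5^0.57·exp(0.008·85+0.085·15.0) = 0.4722
  sum: 0.8487 + 0.4722 → r_corr = 1.321 μm/a
  mass loss = 1.321 μm/a × 7.14 g/cm³ = 9.431 g·m⁻²·a⁻¹
copper: temperature factor f = -0.080·(5.0) = -0.4000
  Pd branch = 0.0053·Pd^0.26·e^(0.059·RH+f) = 0.7773 μm/a
  Sd branch = 0.01025·Sd^0.27·e^(0.036·RH+0.049·T) = 0.8602 μm/a
  r_corr = 0.7773 + 0.8602 = 1.637 μm/a
  mass loss = 1.637 μm/a × 8.96 g/cm³ = 14.67 g·m⁻²·a⁻¹
Ordering by g·m⁻²·a⁻¹: copper (14.7) > zinc (9.43)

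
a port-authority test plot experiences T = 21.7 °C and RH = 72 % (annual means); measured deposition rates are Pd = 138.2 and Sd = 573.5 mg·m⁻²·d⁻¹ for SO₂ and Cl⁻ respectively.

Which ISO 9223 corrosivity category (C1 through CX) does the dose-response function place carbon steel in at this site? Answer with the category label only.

carbon steel: temperature factor f = -0.054·(11.7) = -0.6318
  sulphur-dioxide contribution → 51.53 μm/a
  chloride contribution → 134.2 μm/a
  total first-year rate 185.7 μm/a
186 μm/a falls in (80, 200] for carbon steel → category C5

C5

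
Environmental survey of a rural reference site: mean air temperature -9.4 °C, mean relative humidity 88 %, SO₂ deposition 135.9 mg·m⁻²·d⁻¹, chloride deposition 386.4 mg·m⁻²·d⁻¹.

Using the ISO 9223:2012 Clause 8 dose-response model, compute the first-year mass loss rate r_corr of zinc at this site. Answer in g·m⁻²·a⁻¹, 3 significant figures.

r_corr = 25.3 g·m⁻²·a⁻¹

zinc: temperature factor f = +0.038·(-19.4) = -0.7372
  sulphur-dioxide contribution → 3.07 μm/a
  chloride contribution → 0.4747 μm/a
  ⇒ r_corr(zinc) = 3.544 μm/a
Convert to mass loss: 3.544 μm/a × 7.14 g/cm³ = 25.31 g·m⁻²·a⁻¹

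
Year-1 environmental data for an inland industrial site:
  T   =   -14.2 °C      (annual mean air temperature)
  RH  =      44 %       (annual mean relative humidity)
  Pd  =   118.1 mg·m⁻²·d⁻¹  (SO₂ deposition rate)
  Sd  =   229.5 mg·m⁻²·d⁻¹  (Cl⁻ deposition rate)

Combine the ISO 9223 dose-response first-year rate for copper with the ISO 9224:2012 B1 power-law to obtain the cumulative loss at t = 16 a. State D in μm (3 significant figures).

copper: temperature factor f = +0.126·(-24.2) = -3.0492
  Pd branch = 0.0053·Pd^0.26·e^(0.059·RH+f) = 0.01165 μm/a
  Cl⁻ term: 0.01025·229.5^0.27·exp(0.036·44+0.049·-14.2) = 0.1081
  sum: 0.01165 + 0.1081 → r_corr = 0.1198 μm/a
ISO 9224: D(t) = r_corr · t^b with b = 0.667 (copper, B1)
  D(16) = 0.1198 × 16^0.667 = 0.1198 × 6.355 = 0.7611 μm

D(16) = 0.761 μm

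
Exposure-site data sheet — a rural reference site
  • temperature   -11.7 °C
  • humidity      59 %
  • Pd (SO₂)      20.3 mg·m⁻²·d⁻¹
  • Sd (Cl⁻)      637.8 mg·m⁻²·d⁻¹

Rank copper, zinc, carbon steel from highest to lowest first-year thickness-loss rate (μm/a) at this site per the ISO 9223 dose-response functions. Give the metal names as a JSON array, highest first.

copper: f(T) = +0.126·(T−10) [T≤10 °C] = -2.7342
  sulphur-dioxide contribution → 0.02447 μm/a
  chloride contribution → 0.2763 μm/a
  total first-year rate 0.3008 μm/a
zinc: temperature factor f = +0.038·(-21.7) = -0.8246
  sulphur-dioxide contribution → 0.321 μm/a
  chloride contribution → 0.4119 μm/a
  total first-year rate 0.7329 μm/a
carbon steel: temperature factor f = +0.150·(-21.7) = -3.2550
  sulphur-dioxide contribution → 1.063 μm/a
  chloride contribution → 24.54 μm/a
  ⇒ r_corr(carbon steel) = 25.6 μm/a
Ordering by μm/a: carbon steel (25.6) > zinc (0.733) > copper (0.301)

["carbon steel", "zinc", "copper"]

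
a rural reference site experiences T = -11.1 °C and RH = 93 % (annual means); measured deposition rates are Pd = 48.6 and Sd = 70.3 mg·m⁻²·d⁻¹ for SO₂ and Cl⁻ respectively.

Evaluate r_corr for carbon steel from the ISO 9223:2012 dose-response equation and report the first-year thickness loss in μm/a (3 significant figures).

carbon steel: temperature factor f = +0.150·(-21.1) = -3.1650
  SO₂ term: 1.77·48.6^0.52·exp(0.02·93-3.1650) = 3.616
  Sd branch = 0.102·Sd^0.62·e^(0.033·RH+0.04·T) = 19.67 μm/a
  r_corr = 3.616 + 19.67 = 23.28 μm/a

r_corr = 23.3 μm/a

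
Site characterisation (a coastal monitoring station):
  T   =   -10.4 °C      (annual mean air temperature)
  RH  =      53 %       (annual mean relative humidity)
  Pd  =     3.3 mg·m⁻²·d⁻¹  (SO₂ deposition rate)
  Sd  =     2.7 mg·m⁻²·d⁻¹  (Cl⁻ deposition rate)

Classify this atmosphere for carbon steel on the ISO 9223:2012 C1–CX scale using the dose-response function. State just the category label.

C1

carbon steel: T≤10 °C ⇒ hinge +0.150·(-10.4−10) = -3.0600
  SO₂ term: 1.77·3.3^0.52·exp(0.02·53-3.0600) = 0.4457
  Sd branch = 0.102·Sd^0.62·e^(0.033·RH+0.04·T) = 0.7161 μm/a
  sum: 0.4457 + 0.7161 → r_corr = 1.162 μm/a
ISO 9223 Table 2 (carbon steel): 0 < 1.16 ≤ 1.3 μm/a ⇒ C1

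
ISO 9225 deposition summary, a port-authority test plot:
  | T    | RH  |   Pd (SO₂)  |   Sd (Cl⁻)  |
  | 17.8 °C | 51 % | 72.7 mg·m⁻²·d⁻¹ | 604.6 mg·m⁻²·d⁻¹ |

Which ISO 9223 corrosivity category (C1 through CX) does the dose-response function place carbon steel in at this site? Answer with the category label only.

C5

carbon steel: f(T) = -0.054·(T−10) [T>10 °C] = -0.4212
  Pd branch = 1.77·Pd^0.52·e^(0.02·RH+f) = 29.92 μm/a
  Cl⁻ term: 0.102·604.6^0.62·exp(0.033·51+0.04·17.8) = 59.33
  r_corr = 29.92 + 59.33 = 89.25 μm/a
Category bounds: 80…200 μm/a bracket r_corr ⇒ C5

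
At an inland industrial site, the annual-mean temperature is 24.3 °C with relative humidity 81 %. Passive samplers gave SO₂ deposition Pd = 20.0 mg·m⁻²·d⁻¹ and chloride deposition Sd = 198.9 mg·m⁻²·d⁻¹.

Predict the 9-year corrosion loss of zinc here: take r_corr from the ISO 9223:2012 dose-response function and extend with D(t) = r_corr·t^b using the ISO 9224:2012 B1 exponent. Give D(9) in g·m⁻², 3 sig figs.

D(9) = 261 g·m⁻²

zinc: temperature factor f = -0.071·(14.3) = -1.0153
  sulphur-dioxide contribution → 0.7249 μm/a
  chloride contribution → 5.392 μm/a
  ⇒ r_corr(zinc) = 6.117 μm/a
ISO 9224: D(t) = r_corr · t^b with b = 0.813 (zinc, B1)
  D(9) = 6.117 × 9^0.813 = 6.117 × 5.968 = 36.5 μm
  Mass loss = 36.5 μm × 7.14 g/cm³ = 260.6 g·m⁻²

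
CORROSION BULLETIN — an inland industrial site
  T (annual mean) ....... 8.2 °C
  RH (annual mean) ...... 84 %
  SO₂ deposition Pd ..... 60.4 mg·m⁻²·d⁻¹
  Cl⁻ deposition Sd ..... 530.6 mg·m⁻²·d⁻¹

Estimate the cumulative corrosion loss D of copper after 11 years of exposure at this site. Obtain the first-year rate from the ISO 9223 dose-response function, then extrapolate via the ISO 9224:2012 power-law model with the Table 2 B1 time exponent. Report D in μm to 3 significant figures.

copper: f(T) = +0.126·(T−10) [T≤10 °C] = -0.2268
  Pd branch = 0.0053·Pd^0.26·e^(0.059·RH+f) = 1.743 μm/a
  Cl⁻ term: 0.01025·530.6^0.27·exp(0.036·84+0.049·8.2) = 1.715
  r_corr = 1.743 + 1.715 = 3.457 μm/a
Power-law: D(11) = r_corr · 11^0.667
  D(11) = 3.457 × 11^0.667 = 3.457 × 4.95 = 17.11 μm

D(11) = 17.1 μm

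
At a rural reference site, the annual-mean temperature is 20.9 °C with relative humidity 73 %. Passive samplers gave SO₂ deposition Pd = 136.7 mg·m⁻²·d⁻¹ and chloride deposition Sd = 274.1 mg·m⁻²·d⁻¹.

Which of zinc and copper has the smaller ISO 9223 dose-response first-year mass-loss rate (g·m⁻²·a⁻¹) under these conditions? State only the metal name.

zinc: f(T) = -0.071·(T−10) [T>10 °C] = -0.7739
  SO₂ term: 0.0129·136.7^0.44·exp(0.046·73-0.7739) = 1.488
  Cl⁻ term: 0.0175·274.1^0.57·exp(0.008·73+0.085·20.9) = 4.548
  sum: 1.488 + 4.548 → r_corr = 6.036 μm/a
  mass loss = 6.036 μm/a × 7.14 g/cm³ = 43.1 g·m⁻²·a⁻¹
copper: temperature factor f = -0.080·(10.9) = -0.8720
  Pd branch = 0.0053·Pd^0.26·e^(0.059·RH+f) = 0.5907 μm/a
  Sd branch = 0.01025·Sd^0.27·e^(0.036·RH+0.049·T) = 1.799 μm/a
  r_corr = 0.5907 + 1.799 = 2.39 μm/a
  mass loss = 2.39 μm/a × 8.96 g/cm³ = 21.41 g·m⁻²·a⁻¹
Ordering by g·m⁻²·a⁻¹: zinc (43.1) > copper (21.4)

copper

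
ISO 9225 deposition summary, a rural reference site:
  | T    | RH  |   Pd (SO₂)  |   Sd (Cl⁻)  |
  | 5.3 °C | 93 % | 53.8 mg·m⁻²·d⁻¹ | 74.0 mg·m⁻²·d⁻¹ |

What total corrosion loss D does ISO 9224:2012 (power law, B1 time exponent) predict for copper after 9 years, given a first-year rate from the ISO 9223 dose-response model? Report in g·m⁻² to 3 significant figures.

copper: f(T) = +0.126·(T−10) [T≤10 °C] = -0.5922
  SO₂ term: 0.0053·53.8^0.26·exp(0.059·93-0.5922) = 1.996
  Cl⁻ term: 0.01025·74.0^0.27·exp(0.036·93+0.049·5.3) = 1.208
  r_corr = 1.996 + 1.208 = 3.204 μm/a
Long-term exponent b (ISO 9224 Table 2, B1) = 0.667
  D(9) = 3.204 × 9^0.667 = 3.204 × 4.33 = 13.87 μm
  Mass loss = 13.87 μm × 8.96 g/cm³ = 124.3 g·m⁻²

D(9) = 124 g·m⁻²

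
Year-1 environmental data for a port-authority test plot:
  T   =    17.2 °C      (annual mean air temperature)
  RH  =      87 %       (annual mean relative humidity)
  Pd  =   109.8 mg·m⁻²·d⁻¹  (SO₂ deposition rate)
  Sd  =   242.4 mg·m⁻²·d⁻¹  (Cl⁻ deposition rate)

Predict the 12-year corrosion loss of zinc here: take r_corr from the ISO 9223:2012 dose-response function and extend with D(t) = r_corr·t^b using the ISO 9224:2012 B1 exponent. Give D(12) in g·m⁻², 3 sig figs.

zinc: temperature factor f = -0.071·(7.2) = -0.5112
  Pd branch = 0.0129·Pd^0.44·e^(0.046·RH+f) = 3.346 μm/a
  Sd branch = 0.0175·Sd^0.57·e^(0.008·RH+0.085·T) = 3.463 μm/a
  r_corr = 3.346 + 3.463 = 6.809 μm/a
Long-term exponent b (ISO 9224 Table 2, B1) = 0.813
  D(12) = 6.809 × 12^0.813 = 6.809 × 7.54 = 51.34 μm
  Mass loss = 51.34 μm × 7.14 g/cm³ = 366.5 g·m⁻²

D(12) = 367 g·m⁻²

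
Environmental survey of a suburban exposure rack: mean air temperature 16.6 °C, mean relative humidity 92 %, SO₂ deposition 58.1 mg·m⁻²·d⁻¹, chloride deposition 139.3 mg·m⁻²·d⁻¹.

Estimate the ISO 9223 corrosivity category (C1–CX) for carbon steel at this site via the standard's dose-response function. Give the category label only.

carbon steel: temperature factor f = -0.054·(6.6) = -0.3564
  sulphur-dioxide contribution → 64.52 μm/a
  chloride contribution → 88.05 μm/a
  ⇒ r_corr(carbon steel) = 152.6 μm/a
ISO 9223 Table 2 (carbon steel): 80 < 153 ≤ 200 μm/a ⇒ C5

C5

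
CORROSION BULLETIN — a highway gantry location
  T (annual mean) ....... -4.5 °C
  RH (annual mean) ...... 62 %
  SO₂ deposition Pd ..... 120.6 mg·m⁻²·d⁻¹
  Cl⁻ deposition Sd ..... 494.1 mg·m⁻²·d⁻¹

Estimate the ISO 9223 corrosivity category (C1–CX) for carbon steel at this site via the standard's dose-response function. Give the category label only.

carbon steel: T≤10 °C ⇒ hinge +0.150·(-4.5−10) = -2.1750
  sulphur-dioxide contribution → 8.399 μm/a
  chloride contribution → 30.84 μm/a
  total first-year rate 39.24 μm/a
Category bounds: 25…50 μm/a bracket r_corr ⇒ C3

C3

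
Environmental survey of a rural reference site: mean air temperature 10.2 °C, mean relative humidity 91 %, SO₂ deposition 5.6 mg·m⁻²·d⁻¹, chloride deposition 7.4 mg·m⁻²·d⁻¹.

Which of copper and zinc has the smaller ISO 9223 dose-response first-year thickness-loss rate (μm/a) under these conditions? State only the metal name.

copper: f(T) = -0.080·(T−10) [T>10 °C] = -0.0160
  SO₂ term: 0.0053·5.6^0.26·exp(0.059·91-0.0160) = 1.752
  Sd branch = 0.01025·Sd^0.27·e^(0.036·RH+0.049·T) = 0.7678 μm/a
  r_corr = 1.752 + 0.7678 = 2.52 μm/a
zinc: f(T) = -0.071·(T−10) [T>10 °C] = -0.0142
  Pd branch = 0.0129·Pd^0.44·e^(0.046·RH+f) = 1.785 μm/a
  Sd branch = 0.0175·Sd^0.57·e^(0.008·RH+0.085·T) = 0.2699 μm/a
  sum: 1.785 + 0.2699 → r_corr = 2.055 μm/a
Ordering by μm/a: copper (2.52) > zinc (2.05)

zinc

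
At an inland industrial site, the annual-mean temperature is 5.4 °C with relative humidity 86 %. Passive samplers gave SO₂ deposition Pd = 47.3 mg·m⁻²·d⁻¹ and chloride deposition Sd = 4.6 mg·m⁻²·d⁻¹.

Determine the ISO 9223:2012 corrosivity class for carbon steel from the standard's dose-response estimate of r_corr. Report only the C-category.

carbon steel: f(T) = +0.150·(T−10) [T≤10 °C] = -0.6900
  SO₂ term: 1.77·47.3^0.52·exp(0.02·86-0.6900) = 36.83
  Cl⁻ term: 0.102·4.6^0.62·exp(0.033·86+0.04·5.4) = 5.57
  sum: 36.83 + 5.57 → r_corr = 42.4 μm/a
Category bounds: 25…50 μm/a bracket r_corr ⇒ C3

C3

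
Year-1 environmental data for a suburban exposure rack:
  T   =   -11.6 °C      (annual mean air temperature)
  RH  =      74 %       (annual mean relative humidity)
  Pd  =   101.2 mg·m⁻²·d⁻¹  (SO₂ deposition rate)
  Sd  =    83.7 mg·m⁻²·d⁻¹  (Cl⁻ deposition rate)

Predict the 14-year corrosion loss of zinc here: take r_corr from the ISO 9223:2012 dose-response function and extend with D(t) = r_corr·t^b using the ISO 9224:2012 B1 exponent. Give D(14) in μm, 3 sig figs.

zinc: T≤10 °C ⇒ hinge +0.038·(-11.6−10) = -0.8208
  SO₂ term: 0.0129·101.2^0.44·exp(0.046·74-0.8208) = 1.302
  Sd branch = 0.0175·Sd^0.57·e^(0.008·RH+0.085·T) = 0.1472 μm/a
  r_corr = 1.302 + 0.1472 = 1.45 μm/a
ISO 9224: D(t) = r_corr · t^b with b = 0.813 (zinc, B1)
  D(14) = 1.45 × 14^0.813 = 1.45 × 8.547 = 12.39 μm

D(14) = 12.4 μm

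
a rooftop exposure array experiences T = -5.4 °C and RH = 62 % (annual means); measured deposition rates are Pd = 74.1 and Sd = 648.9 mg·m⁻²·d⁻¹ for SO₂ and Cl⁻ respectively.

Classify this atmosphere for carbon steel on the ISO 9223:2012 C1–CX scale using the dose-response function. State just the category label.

C3

carbon steel: temperature factor f = +0.150·(-15.4) = -2.3100
  sulphur-dioxide contribution → 5.696 μm/a
  chloride contribution → 35.23 μm/a
  ⇒ r_corr(carbon steel) = 40.93 μm/a
40.9 μm/a falls in (25, 50] for carbon steel → category C3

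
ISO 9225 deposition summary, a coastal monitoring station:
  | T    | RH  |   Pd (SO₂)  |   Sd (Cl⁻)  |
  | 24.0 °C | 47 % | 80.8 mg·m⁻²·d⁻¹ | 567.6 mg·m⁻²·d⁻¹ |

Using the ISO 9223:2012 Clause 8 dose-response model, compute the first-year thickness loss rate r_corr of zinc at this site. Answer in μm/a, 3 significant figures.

r_corr = 7.57 μm/a

zinc: temperature factor f = -0.071·(14.0) = -0.9940
  SO₂ term: 0.0129·80.8^0.44·exp(0.046·47-0.9940) = 0.2865
  Cl⁻ term: 0.0175·567.6^0.57·exp(0.008·47+0.085·24.0) = 7.279
  r_corr = 0.2865 + 7.279 = 7.566 μm/a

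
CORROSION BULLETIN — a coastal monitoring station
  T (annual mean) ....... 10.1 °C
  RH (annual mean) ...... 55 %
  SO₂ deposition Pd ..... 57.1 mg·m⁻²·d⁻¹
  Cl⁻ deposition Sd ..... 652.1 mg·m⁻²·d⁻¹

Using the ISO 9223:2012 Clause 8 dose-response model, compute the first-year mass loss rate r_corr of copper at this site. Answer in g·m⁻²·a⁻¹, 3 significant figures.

r_corr = 9.74 g·m⁻²·a⁻¹

copper: temperature factor f = -0.080·(0.1) = -0.0080
  Pd branch = 0.0053·Pd^0.26·e^(0.059·RH+f) = 0.3862 μm/a
  Cl⁻ term: 0.01025·652.1^0.27·exp(0.036·55+0.049·10.1) = 0.7005
  sum: 0.3862 + 0.7005 → r_corr = 1.087 μm/a
Convert to mass loss: 1.087 μm/a × 8.96 g/cm³ = 9.737 g·m⁻²·a⁻¹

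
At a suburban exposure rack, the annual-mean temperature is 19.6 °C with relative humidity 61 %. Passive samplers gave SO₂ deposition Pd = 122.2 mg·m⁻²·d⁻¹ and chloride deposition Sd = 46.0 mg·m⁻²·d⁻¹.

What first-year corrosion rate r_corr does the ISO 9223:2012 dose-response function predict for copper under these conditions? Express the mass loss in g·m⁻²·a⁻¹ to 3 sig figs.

r_corr = 8.87 g·m⁻²·a⁻¹

copper: f(T) = -0.080·(T−10) [T>10 °C] = -0.7680
  SO₂ term: 0.0053·122.2^0.26·exp(0.059·61-0.7680) = 0.3136
  Cl⁻ term: 0.01025·46.0^0.27·exp(0.036·61+0.049·19.6) = 0.6768
  r_corr = 0.3136 + 0.6768 = 0.9904 μm/a
Convert to mass loss: 0.9904 μm/a × 8.96 g/cm³ = 8.874 g·m⁻²·a⁻¹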